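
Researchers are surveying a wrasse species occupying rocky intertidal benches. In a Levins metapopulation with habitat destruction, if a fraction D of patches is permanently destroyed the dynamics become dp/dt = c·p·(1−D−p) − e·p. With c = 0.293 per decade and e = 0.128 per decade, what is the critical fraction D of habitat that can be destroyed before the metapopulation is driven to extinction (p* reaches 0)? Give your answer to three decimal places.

0.563

The nontrivial equilibrium is p* = (1−D) − e/c; extinction occurs when this hits zero.
So D_crit = 1 − e/c = 1 − 0.128/0.293 = 1 − 0.4369 = 0.5631.
Note this equals the original equilibrium occupancy — the Levins extinction-debt result.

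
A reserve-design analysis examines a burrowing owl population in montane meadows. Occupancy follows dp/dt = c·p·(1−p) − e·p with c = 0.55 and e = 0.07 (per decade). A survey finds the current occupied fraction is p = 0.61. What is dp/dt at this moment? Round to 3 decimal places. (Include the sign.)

0.088

Colonization term: c·p·(1−p) = 0.55×0.61×0.3900 = 0.13085.
Extinction term: e·p = 0.04270.
dp/dt = 0.13085 − 0.04270 = 0.08815.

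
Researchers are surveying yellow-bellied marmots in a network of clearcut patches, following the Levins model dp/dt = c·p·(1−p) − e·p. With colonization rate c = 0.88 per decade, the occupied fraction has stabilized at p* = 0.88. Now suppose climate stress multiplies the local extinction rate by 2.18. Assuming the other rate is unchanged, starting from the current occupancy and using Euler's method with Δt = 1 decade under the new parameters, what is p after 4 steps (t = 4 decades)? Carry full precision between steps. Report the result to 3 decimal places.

0.740

Balance c(1−p*) = e gives e = 0.88×(1 − 0.88000) = 0.10560.
Starting from p₀ = 0.88000; update p ← p + (dp/dt)·Δt with the new parameters.
p: 0.88000 → 0.77034  (Δp = -0.10966)
p: 0.77034 → 0.74869  (Δp = -0.02166)
p: 0.74869 → 0.74191  (Δp = -0.00678)
p: 0.74191 → 0.73962  (Δp = -0.00229)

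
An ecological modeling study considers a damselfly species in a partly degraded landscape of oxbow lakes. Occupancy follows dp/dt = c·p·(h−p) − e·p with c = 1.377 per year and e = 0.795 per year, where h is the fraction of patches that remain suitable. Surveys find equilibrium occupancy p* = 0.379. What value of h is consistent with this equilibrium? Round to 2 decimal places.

At equilibrium c(h−p*) = e, so h = p* + e/c.
h = 0.379 + 0.795/1.377 = 0.379 + 0.5773 = 0.9563.

0.96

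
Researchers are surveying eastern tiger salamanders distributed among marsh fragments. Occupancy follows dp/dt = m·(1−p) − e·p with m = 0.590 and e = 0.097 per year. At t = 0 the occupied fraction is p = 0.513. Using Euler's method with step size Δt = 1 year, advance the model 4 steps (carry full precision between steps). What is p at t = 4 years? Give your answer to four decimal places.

Update rule: p ← p + [m·(1−p) − e·p]·Δt with Δt = 1.
p: 0.51300 → 0.75057  (Δp = +0.23757)
p: 0.75057 → 0.82493  (Δp = +0.07436)
p: 0.82493 → 0.84820  (Δp = +0.02327)
p: 0.84820 → 0.85549  (Δp = +0.00728)

0.8555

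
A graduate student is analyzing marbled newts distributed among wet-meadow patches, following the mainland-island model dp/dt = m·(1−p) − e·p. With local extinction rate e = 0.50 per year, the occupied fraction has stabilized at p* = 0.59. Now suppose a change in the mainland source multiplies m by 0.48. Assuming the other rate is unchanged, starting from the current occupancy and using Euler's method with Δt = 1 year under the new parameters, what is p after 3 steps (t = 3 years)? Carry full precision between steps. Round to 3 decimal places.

Balance m(1−p*) = e·p* gives m = e·p*/(1−p*) = 0.50×0.59000/0.41000 = 0.71951.
Starting from p₀ = 0.59000; update p ← p + (dp/dt)·Δt with the new parameters.
step 1: Δp = -0.15340, p = 0.43660
step 2: Δp = -0.02372, p = 0.41288
step 3: Δp = -0.00367, p = 0.40921

0.409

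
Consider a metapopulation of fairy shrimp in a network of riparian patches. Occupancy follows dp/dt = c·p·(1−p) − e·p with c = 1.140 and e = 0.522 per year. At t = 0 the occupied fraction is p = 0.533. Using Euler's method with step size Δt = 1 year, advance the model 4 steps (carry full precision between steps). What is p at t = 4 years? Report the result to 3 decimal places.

Update rule: p ← p + [c·p·(1−p) − e·p]·Δt with Δt = 1.
t = 1: p = 0.53300 + (+0.00553) = 0.53853
t = 2: p = 0.53853 + (+0.00219) = 0.54073
t = 3: p = 0.54073 + (+0.00085) = 0.54158
t = 4: p = 0.54158 + (+0.00033) = 0.54190

0.542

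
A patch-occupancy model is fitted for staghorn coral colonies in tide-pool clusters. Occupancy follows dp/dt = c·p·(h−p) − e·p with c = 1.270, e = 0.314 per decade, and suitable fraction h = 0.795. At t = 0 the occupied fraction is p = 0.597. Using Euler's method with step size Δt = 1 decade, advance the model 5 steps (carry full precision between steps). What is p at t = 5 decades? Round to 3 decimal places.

0.548

Update rule: p ← p + [c·p·(h−p) − e·p]·Δt with Δt = 1.
t = 1: p = 0.59700 + (-0.03734) = 0.55966
t = 2: p = 0.55966 + (-0.00846) = 0.55120
t = 3: p = 0.55120 + (-0.00241) = 0.54879
t = 4: p = 0.54879 + (-0.00072) = 0.54807
t = 5: p = 0.54807 + (-0.00022) = 0.54785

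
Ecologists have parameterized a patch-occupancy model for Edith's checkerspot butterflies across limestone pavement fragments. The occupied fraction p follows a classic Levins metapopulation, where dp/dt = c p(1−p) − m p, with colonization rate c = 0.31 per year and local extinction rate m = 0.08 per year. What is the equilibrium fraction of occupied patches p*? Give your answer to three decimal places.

At equilibrium, colonization balances extinction: c·p*·(1−p*) = m·p*.
So p* = 1 − m/c = 1 − 0.08/0.31 = 1 − 0.2581 = 0.7419.

0.742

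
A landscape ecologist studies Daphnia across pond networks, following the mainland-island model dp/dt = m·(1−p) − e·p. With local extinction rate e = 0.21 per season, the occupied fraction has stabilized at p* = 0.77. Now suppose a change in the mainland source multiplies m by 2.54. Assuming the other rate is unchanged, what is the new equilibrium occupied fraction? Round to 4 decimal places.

Balance m(1−p*) = e·p* gives m = e·p*/(1−p*) = 0.21×0.77000/0.23000 = 0.70304.
New p* = m/(m+e) = 1.78572/(1.78572+0.21000) = 0.89477.

0.8948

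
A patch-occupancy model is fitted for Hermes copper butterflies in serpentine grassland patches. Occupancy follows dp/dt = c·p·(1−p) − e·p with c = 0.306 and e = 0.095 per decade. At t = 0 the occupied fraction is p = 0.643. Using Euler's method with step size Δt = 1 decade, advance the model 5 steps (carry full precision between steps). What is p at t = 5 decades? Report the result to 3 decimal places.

0.674

Update rule: p ← p + [c·p·(1−p) − e·p]·Δt with Δt = 1.
t = 1: p = 0.64300 + (+0.00916) = 0.65216
t = 2: p = 0.65216 + (+0.00746) = 0.65962
t = 3: p = 0.65962 + (+0.00604) = 0.66566
t = 4: p = 0.66566 + (+0.00487) = 0.67052
t = 5: p = 0.67052 + (+0.00390) = 0.67443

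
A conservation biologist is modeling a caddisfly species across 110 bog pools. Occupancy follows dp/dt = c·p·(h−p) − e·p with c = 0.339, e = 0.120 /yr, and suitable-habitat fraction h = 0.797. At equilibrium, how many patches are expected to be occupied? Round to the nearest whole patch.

49

p* = h − e/c = 0.797 − 0.3540 = 0.4430.
Expected occupied patches = N × p* = 110 × 0.4430 = 48.73 ≈ 49.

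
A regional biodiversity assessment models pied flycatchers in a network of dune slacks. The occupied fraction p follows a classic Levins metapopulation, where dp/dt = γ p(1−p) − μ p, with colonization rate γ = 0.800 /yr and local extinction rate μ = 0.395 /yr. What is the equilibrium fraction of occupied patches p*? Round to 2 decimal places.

Setting dp/dt = 0 and dividing through by p* gives γ·(1−p*) = μ.
So p* = 1 − μ/γ = 1 − 0.395/0.800 = 1 − 0.4938 = 0.5062.

0.51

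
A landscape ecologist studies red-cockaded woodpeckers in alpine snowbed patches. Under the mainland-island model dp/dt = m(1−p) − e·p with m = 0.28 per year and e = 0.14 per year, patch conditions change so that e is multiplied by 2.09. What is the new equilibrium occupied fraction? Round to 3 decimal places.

0.489

Before: p* = 0.28/(0.28+0.14) = 0.6667.
After: m = 0.28, e = 0.2926; p* = 0.28/0.5726 = 0.4890.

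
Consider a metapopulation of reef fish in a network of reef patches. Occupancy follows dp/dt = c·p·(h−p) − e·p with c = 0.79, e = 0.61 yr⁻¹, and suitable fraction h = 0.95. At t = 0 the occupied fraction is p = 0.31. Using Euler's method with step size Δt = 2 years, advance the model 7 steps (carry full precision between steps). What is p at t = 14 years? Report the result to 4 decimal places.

Update rule: p ← p + [c·p·(h−p) − e·p]·Δt with Δt = 2.
p: 0.31000 → 0.24527  (Δp = -0.06473)
p: 0.24527 → 0.21914  (Δp = -0.02613)
p: 0.21914 → 0.20484  (Δp = -0.01430)
p: 0.20484 → 0.19611  (Δp = -0.00874)
p: 0.19611 → 0.19045  (Δp = -0.00566)
p: 0.19045 → 0.18666  (Δp = -0.00379)
p: 0.18666 → 0.18406  (Δp = -0.00260)

0.1841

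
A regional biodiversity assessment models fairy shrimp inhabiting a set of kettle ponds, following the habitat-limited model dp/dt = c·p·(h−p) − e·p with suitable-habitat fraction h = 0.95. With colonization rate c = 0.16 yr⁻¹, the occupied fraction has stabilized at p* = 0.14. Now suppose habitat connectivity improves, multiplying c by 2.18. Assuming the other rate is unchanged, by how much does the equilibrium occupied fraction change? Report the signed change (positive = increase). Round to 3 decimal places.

0.438

Balance c(h−p*) = e gives e = 0.16×(0.95 − 0.14000) = 0.12960.
New p* = 0.95 − e/c = 0.95 − 0.12960/0.34880 = 0.57844.
Δp* = 0.57844 − 0.14000 = +0.43844.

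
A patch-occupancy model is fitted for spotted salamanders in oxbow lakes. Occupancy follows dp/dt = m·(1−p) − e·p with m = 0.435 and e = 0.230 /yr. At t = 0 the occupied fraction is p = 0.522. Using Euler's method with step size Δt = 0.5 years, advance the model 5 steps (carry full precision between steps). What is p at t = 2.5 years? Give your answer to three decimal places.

Update rule: p ← p + [m·(1−p) − e·p]·Δt with Δt = 0.5.
step 1: Δp = +0.04393, p = 0.56593
step 2: Δp = +0.02933, p = 0.59526
step 3: Δp = +0.01958, p = 0.61484
step 4: Δp = +0.01307, p = 0.62790
step 5: Δp = +0.00872, p = 0.63663

0.637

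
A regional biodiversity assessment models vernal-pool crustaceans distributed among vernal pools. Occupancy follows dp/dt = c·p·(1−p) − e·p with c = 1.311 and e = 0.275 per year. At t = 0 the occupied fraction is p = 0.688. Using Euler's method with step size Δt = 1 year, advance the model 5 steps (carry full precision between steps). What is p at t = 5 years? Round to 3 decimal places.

0.790

Update rule: p ← p + [c·p·(1−p) − e·p]·Δt with Δt = 1.
t = 1: p = 0.68800 + (+0.09221) = 0.78021
t = 2: p = 0.78021 + (+0.01025) = 0.79047
t = 3: p = 0.79047 + (-0.00024) = 0.79023
t = 4: p = 0.79023 + (+0.00001) = 0.79024
t = 5: p = 0.79024 + (-0.00000) = 0.79024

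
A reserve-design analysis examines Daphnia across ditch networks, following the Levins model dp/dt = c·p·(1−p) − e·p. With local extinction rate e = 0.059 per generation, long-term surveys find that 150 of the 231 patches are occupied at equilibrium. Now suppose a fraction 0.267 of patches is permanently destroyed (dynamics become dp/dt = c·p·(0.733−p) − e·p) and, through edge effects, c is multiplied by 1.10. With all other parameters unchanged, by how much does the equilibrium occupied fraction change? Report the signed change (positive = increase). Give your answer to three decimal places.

Observed p* = 150/231 = 0.64935.
Balance c(1−p*) = e gives c = e/(1 − 0.64935) = 0.059/0.35065 = 0.16826.
New p* = 0.733 − e/c = 0.733 − 0.05900/0.18509 = 0.41424.
Δp* = 0.41424 − 0.64935 = -0.23511.

-0.235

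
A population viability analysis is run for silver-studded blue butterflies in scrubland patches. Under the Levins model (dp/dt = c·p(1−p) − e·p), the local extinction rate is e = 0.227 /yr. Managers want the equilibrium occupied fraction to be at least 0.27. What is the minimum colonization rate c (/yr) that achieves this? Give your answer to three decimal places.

0.311

p* = 1 − e/c ≥ 0.27 requires e/c ≤ 0.7300, i.e. c ≥ e/0.7300.
c_min = 0.227/0.7300 = 0.3110.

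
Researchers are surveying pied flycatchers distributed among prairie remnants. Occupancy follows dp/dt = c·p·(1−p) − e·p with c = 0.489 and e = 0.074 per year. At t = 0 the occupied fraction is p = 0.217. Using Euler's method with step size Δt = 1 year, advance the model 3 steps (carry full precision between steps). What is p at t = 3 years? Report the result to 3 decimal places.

0.449

Update rule: p ← p + [c·p·(1−p) − e·p]·Δt with Δt = 1.
  1  |  dp/dt·Δt = +0.067028  |  p_1 = 0.284028
  2  |  dp/dt·Δt = +0.078423  |  p_2 = 0.362452
  3  |  dp/dt·Δt = +0.086177  |  p_3 = 0.448629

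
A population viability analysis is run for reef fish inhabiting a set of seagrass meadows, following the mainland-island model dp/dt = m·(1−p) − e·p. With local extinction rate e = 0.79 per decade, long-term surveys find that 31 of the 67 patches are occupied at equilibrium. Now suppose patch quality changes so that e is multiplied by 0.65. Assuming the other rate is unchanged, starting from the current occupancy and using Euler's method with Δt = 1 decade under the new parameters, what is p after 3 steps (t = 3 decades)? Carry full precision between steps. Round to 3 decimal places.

Observed p* = 31/67 = 0.46269.
Balance m(1−p*) = e·p* gives m = e·p*/(1−p*) = 0.79×0.46269/0.53731 = 0.68028.
Starting from p₀ = 0.46269; update p ← p + (dp/dt)·Δt with the new parameters.
step 1: Δp = +0.12793, p = 0.59062
step 2: Δp = -0.02479, p = 0.56583
step 3: Δp = +0.00480, p = 0.57063

0.571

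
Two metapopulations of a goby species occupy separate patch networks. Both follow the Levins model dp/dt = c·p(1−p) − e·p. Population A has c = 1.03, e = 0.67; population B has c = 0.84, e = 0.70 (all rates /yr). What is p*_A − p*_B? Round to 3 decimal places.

A: p*_A = 1 − 0.67/1.03 = 0.3495.
B: p*_B = 1 − 0.70/0.84 = 0.1667.
p*_A − p*_B = 0.3495 − 0.1667 = 0.1828.

0.183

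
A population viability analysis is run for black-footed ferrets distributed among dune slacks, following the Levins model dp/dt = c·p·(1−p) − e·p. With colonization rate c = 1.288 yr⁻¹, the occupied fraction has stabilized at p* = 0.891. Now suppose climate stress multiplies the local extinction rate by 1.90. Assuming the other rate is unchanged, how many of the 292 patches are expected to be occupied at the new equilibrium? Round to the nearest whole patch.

232

Balance c(1−p*) = e gives e = 1.288×(1 − 0.89100) = 0.14039.
New p* = 1 − e/c = 1 − 0.26674/1.28800 = 0.79290.
Expected occupied = 292 × 0.79290 = 231.53 ≈ 232.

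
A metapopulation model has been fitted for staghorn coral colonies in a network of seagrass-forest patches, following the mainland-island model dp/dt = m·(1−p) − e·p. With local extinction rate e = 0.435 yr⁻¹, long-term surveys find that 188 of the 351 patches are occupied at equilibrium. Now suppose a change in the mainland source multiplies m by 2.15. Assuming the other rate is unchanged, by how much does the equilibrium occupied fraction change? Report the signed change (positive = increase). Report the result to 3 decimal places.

Observed p* = 188/351 = 0.53561.
Balance m(1−p*) = e·p* gives m = e·p*/(1−p*) = 0.435×0.53561/0.46439 = 0.50171.
New p* = m/(m+e) = 1.07868/(1.07868+0.43500) = 0.71262.
Δp* = 0.71262 − 0.53561 = +0.17701.

0.177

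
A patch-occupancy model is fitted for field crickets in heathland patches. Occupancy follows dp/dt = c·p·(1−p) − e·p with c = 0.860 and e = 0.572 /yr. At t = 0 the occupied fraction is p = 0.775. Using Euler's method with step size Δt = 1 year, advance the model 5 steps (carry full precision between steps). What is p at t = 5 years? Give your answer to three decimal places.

Update rule: p ← p + [c·p·(1−p) − e·p]·Δt with Δt = 1.
t = 1: p = 0.77500 + (-0.29334) = 0.48166
t = 2: p = 0.48166 + (-0.06080) = 0.42086
t = 3: p = 0.42086 + (-0.03112) = 0.38974
t = 4: p = 0.38974 + (-0.01839) = 0.37136
t = 5: p = 0.37136 + (-0.01165) = 0.35971

0.360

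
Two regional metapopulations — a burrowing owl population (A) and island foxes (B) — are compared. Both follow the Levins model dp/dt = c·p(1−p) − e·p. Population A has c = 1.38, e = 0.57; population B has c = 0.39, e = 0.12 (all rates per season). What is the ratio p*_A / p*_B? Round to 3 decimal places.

A: p*_A = 1 − 0.57/1.38 = 0.5870.
B: p*_B = 1 − 0.12/0.39 = 0.6923.
p*_A / p*_B = 0.5870/0.6923 = 0.8478.

0.848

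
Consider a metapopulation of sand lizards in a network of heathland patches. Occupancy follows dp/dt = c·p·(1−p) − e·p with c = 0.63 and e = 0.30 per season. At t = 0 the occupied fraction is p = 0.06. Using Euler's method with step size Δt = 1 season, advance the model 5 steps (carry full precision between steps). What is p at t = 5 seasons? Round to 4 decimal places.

0.1938

Update rule: p ← p + [c·p·(1−p) − e·p]·Δt with Δt = 1.
  1  |  dp/dt·Δt = +0.017532  |  p_1 = 0.077532
  2  |  dp/dt·Δt = +0.021798  |  p_2 = 0.099330
  3  |  dp/dt·Δt = +0.026563  |  p_3 = 0.125894
  4  |  dp/dt·Δt = +0.031560  |  p_4 = 0.157454
  5  |  dp/dt·Δt = +0.036341  |  p_5 = 0.193794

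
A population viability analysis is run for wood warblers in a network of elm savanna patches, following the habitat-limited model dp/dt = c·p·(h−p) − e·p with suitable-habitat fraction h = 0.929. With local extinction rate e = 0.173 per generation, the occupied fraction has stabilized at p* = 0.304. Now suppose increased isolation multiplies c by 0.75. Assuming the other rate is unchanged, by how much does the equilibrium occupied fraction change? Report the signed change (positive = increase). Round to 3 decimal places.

-0.208

Balance c(h−p*) = e gives c = e/(0.929 − 0.30400) = 0.173/0.62500 = 0.27680.
New p* = 0.929 − e/c = 0.929 − 0.17300/0.20760 = 0.09567.
Δp* = 0.09567 − 0.30400 = -0.20833.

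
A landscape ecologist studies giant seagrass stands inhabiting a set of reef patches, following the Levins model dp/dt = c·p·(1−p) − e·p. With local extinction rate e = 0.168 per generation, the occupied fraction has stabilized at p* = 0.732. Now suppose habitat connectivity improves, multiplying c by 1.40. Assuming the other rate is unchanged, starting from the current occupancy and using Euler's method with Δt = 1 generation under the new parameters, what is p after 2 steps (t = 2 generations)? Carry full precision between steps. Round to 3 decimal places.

0.800

Balance c(1−p*) = e gives c = e/(1 − 0.73200) = 0.168/0.26800 = 0.62687.
Starting from p₀ = 0.73200; update p ← p + (dp/dt)·Δt with the new parameters.
t = 1: p = 0.73200 + (+0.04919) = 0.78119
t = 2: p = 0.78119 + (+0.01877) = 0.79996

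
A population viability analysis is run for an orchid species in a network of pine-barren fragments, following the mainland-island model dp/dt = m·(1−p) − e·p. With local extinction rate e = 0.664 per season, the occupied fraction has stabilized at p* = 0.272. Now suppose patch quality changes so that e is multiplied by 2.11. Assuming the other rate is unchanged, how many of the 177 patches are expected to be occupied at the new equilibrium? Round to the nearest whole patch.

27

Balance m(1−p*) = e·p* gives m = e·p*/(1−p*) = 0.664×0.27200/0.72800 = 0.24809.
New p* = m/(m+e) = 0.24809/(0.24809+1.40104) = 0.15044.
Expected occupied = 177 × 0.15044 = 26.63 ≈ 27.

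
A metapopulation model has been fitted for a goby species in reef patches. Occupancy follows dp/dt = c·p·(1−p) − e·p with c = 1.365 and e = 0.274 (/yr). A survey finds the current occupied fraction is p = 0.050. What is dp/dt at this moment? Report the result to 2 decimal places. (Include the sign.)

Colonization term: c·p·(1−p) = 1.365×0.050×0.9500 = 0.06484.
Extinction term: e·p = 0.01370.
dp/dt = 0.06484 − 0.01370 = 0.05114.

0.05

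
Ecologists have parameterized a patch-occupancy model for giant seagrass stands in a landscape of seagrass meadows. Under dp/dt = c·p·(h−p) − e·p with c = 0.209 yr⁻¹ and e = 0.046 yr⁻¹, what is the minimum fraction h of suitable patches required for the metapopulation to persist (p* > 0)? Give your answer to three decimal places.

p* = h − e/c is positive only when h > e/c.
h_min = e/c = 0.046/0.209 = 0.2201.

0.220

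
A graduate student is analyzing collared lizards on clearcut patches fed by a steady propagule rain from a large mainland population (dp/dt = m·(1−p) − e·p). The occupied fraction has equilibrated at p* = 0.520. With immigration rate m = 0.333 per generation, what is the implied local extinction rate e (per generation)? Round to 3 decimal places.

0.307

At equilibrium m(1−p*) = e·p*, so e = m(1−p*)/p*.
e = 0.333 × 0.4800 / 0.520 = 0.3074.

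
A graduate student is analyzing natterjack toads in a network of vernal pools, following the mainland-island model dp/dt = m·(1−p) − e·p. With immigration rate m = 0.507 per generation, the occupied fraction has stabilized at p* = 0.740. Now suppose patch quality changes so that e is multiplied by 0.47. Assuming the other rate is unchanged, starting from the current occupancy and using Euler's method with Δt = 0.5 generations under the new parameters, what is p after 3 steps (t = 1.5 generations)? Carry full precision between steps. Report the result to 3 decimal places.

0.817

Balance m(1−p*) = e·p* gives e = m(1−p*)/p* = 0.507×0.26000/0.74000 = 0.17814.
Starting from p₀ = 0.74000; update p ← p + (dp/dt)·Δt with the new parameters.
step 1: Δp = +0.03493, p = 0.77493
step 2: Δp = +0.02461, p = 0.79955
step 3: Δp = +0.01734, p = 0.81689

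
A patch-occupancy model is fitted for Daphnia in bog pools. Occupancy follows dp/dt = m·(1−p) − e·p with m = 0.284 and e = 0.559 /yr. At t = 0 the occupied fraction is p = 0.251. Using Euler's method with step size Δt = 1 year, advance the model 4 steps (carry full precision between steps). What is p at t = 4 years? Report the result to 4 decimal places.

0.3368

Update rule: p ← p + [m·(1−p) − e·p]·Δt with Δt = 1.
  1  |  dp/dt·Δt = +0.072407  |  p_1 = 0.323407
  2  |  dp/dt·Δt = +0.011368  |  p_2 = 0.334775
  3  |  dp/dt·Δt = +0.001785  |  p_3 = 0.336560
  4  |  dp/dt·Δt = +0.000280  |  p_4 = 0.336840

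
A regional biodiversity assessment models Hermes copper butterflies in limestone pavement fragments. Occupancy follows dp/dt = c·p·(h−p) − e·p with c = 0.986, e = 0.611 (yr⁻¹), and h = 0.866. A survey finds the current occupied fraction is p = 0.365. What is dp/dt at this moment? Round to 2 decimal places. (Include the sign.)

-0.04

Colonization term: c·p·(h−p) = 0.986×0.365×0.5010 = 0.18030.
Extinction term: e·p = 0.22301.
dp/dt = 0.18030 − 0.22301 = -0.04271.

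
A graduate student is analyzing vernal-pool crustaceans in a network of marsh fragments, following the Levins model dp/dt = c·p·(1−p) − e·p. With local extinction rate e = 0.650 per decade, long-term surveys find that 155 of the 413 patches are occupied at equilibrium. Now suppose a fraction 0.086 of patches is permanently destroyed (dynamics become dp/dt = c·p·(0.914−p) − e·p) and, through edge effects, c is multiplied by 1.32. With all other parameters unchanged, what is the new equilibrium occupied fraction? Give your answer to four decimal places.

Observed p* = 155/413 = 0.37530.
Balance c(1−p*) = e gives c = e/(1 − 0.37530) = 0.650/0.62470 = 1.04050.
New p* = 0.914 − e/c = 0.914 − 0.65000/1.37346 = 0.44074.

0.4407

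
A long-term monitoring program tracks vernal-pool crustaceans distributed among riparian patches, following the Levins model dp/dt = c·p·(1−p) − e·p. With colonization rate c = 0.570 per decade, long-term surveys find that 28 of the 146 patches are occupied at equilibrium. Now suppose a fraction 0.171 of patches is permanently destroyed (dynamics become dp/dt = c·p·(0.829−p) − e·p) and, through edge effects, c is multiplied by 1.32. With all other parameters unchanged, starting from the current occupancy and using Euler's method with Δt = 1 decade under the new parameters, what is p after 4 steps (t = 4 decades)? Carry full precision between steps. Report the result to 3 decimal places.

0.204

Observed p* = 28/146 = 0.19178.
Balance c(1−p*) = e gives e = 0.570×(1 − 0.19178) = 0.46068.
Starting from p₀ = 0.19178; update p ← p + (dp/dt)·Δt with the new parameters.
p: 0.19178 → 0.19538  (Δp = +0.00360)
p: 0.19538 → 0.19851  (Δp = +0.00314)
p: 0.19851 → 0.20123  (Δp = +0.00272)
p: 0.20123 → 0.20358  (Δp = +0.00234)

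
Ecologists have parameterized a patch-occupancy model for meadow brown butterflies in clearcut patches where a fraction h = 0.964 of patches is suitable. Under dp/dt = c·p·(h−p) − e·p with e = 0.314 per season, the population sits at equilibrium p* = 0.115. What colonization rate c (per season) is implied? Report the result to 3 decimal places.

At equilibrium c(h−p*) = e, so c = e/(h−p*).
c = 0.314/(0.964 − 0.115) = 0.314/0.8490 = 0.3698.

0.370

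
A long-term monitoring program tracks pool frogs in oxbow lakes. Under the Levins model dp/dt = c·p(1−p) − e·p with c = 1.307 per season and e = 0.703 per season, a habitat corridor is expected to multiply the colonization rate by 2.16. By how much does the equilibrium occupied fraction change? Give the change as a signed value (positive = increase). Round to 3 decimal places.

0.289

Before: p* = 1 − 0.703/1.307 = 0.4621.
After the change, c = 2.82312, e = 0.703, so p* = 1 − 0.703/2.82312 = 0.7510.
Δp* = 0.7510 − 0.4621 = +0.2889.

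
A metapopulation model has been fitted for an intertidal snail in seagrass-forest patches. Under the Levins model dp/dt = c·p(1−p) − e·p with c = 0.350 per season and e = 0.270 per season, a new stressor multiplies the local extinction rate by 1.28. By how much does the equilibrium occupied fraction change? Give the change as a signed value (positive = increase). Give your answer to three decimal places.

Before: p* = 1 − 0.270/0.350 = 0.2286.
After the change, c = 0.35, e = 0.3456, so p* = 1 − 0.3456/0.35 = 0.0126.
Δp* = 0.0126 − 0.2286 = -0.2160.

-0.216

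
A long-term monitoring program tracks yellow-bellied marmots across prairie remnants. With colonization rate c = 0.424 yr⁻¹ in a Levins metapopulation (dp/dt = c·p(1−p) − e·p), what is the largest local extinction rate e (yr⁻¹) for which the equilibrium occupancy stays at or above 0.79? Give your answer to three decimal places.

0.089

1 − e/c ≥ 0.79 ⇒ e ≤ c(1 − 0.79) = 0.424 × 0.2100.
e_max = 0.0890.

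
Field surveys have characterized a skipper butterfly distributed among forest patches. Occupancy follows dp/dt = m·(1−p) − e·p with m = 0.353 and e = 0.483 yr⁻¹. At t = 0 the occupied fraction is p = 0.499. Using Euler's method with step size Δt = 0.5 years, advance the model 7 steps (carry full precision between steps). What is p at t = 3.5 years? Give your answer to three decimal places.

0.424

Update rule: p ← p + [m·(1−p) − e·p]·Δt with Δt = 0.5.
t = 0.5: p = 0.49900 + (-0.03208) = 0.46692
t = 1: p = 0.46692 + (-0.01867) = 0.44825
t = 1.5: p = 0.44825 + (-0.01087) = 0.43738
t = 2: p = 0.43738 + (-0.00632) = 0.43105
t = 2.5: p = 0.43105 + (-0.00368) = 0.42737
t = 3: p = 0.42737 + (-0.00214) = 0.42523
t = 3.5: p = 0.42523 + (-0.00125) = 0.42398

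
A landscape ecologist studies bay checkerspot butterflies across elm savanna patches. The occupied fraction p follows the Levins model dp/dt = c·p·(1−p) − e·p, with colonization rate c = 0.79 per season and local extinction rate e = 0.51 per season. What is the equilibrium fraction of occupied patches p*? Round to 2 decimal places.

At equilibrium, colonization balances extinction: c·p*·(1−p*) = e·p*.
So p* = 1 − e/c = 1 − 0.51/0.79 = 1 − 0.6456 = 0.3544.

0.35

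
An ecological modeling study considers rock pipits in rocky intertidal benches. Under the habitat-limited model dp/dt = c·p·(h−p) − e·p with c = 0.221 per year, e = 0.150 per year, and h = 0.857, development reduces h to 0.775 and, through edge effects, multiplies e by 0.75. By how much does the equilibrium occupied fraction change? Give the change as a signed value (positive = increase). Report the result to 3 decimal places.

0.088

Before: p* = h − e/c = 0.857 − 0.150/0.221 = 0.857 − 0.6787 = 0.1783.
After: c = 0.221, e = 0.1125, h = 0.775; p* = 0.775 − 0.1125/0.221 = 0.2660.
Δp* = 0.2660 − 0.1783 = +0.0877.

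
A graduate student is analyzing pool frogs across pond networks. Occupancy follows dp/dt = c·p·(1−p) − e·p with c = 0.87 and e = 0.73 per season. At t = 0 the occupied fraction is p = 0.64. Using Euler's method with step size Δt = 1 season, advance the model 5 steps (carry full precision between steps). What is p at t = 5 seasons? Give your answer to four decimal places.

Update rule: p ← p + [c·p·(1−p) − e·p]·Δt with Δt = 1.
  1  |  dp/dt·Δt = -0.266752  |  p_1 = 0.373248
  2  |  dp/dt·Δt = -0.068949  |  p_2 = 0.304299
  3  |  dp/dt·Δt = -0.037958  |  p_3 = 0.266341
  4  |  dp/dt·Δt = -0.024428  |  p_4 = 0.241913
  5  |  dp/dt·Δt = -0.017046  |  p_5 = 0.224867

0.2249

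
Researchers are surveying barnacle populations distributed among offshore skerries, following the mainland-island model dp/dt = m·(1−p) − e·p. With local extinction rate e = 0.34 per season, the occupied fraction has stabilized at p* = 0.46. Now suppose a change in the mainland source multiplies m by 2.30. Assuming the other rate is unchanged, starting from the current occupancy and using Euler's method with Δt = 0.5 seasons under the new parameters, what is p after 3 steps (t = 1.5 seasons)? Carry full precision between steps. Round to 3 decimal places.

Balance m(1−p*) = e·p* gives m = e·p*/(1−p*) = 0.34×0.46000/0.54000 = 0.28963.
Starting from p₀ = 0.46000; update p ← p + (dp/dt)·Δt with the new parameters.
  1  |  dp/dt·Δt = +0.101660  |  p_1 = 0.561660
  2  |  dp/dt·Δt = +0.050517  |  p_2 = 0.612177
  3  |  dp/dt·Δt = +0.025103  |  p_3 = 0.637281

0.637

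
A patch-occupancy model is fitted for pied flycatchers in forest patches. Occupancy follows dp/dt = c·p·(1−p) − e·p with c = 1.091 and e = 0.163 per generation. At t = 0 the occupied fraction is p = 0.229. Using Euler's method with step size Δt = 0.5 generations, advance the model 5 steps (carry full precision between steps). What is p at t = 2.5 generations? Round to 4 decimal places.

Update rule: p ← p + [c·p·(1−p) − e·p]·Δt with Δt = 0.5.
  1  |  dp/dt·Δt = +0.077649  |  p_1 = 0.306649
  2  |  dp/dt·Δt = +0.090990  |  p_2 = 0.397639
  3  |  dp/dt·Δt = +0.098252  |  p_3 = 0.495891
  4  |  dp/dt·Δt = +0.095951  |  p_4 = 0.591842
  5  |  dp/dt·Δt = +0.083539  |  p_5 = 0.675380

0.6754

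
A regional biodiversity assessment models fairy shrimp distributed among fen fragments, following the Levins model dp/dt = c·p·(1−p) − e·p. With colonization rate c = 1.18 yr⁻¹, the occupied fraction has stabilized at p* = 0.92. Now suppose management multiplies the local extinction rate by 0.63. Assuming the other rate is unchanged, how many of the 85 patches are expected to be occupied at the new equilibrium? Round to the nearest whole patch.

81

Balance c(1−p*) = e gives e = 1.18×(1 − 0.92000) = 0.09440.
New p* = 1 − e/c = 1 − 0.05947/1.18000 = 0.94960.
Expected occupied = 85 × 0.94960 = 80.72 ≈ 81.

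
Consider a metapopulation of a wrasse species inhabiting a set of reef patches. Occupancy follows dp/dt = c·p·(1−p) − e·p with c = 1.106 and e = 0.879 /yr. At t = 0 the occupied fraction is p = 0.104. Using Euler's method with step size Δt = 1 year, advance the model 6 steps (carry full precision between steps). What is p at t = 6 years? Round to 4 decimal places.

Update rule: p ← p + [c·p·(1−p) − e·p]·Δt with Δt = 1.
step 1: Δp = +0.01165, p = 0.11565
step 2: Δp = +0.01146, p = 0.12711
step 3: Δp = +0.01098, p = 0.13809
step 4: Δp = +0.01026, p = 0.14835
step 5: Δp = +0.00934, p = 0.15768
step 6: Δp = +0.00829, p = 0.16598

0.1660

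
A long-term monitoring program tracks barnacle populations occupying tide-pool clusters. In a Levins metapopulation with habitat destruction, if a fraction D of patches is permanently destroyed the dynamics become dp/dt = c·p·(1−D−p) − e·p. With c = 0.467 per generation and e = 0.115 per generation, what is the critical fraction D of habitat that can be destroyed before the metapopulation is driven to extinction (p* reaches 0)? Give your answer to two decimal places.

0.75

The nontrivial equilibrium is p* = (1−D) − e/c; extinction occurs when this hits zero.
So D_crit = 1 − e/c = 1 − 0.115/0.467 = 1 − 0.2463 = 0.7537.
This equals the undisturbed p*, a classic result of Lande's extension.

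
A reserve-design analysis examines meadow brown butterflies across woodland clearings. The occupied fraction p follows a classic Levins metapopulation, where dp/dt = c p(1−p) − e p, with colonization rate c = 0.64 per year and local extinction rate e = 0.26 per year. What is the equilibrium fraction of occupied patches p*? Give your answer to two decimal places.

0.59

At equilibrium, colonization balances extinction: c·p*·(1−p*) = e·p*.
So p* = 1 − e/c = 1 − 0.26/0.64 = 1 − 0.4062 = 0.5938.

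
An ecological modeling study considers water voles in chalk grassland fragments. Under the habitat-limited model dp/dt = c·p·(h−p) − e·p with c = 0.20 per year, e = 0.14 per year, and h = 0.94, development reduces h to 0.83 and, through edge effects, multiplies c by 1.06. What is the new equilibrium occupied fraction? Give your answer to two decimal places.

Before: p* = h − e/c = 0.94 − 0.14/0.20 = 0.94 − 0.7000 = 0.2400.
After: c = 0.212, e = 0.14, h = 0.83; p* = 0.83 − 0.14/0.212 = 0.1696.

0.17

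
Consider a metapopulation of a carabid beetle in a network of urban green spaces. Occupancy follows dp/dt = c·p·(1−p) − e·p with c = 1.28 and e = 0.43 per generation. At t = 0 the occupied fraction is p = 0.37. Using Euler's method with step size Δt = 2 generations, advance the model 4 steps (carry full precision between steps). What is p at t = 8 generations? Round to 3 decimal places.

Update rule: p ← p + [c·p·(1−p) − e·p]·Δt with Δt = 2.
p: 0.37000 → 0.64854  (Δp = +0.27854)
p: 0.64854 → 0.67431  (Δp = +0.02578)
p: 0.67431 → 0.65662  (Δp = -0.01770)
p: 0.65662 → 0.66913  (Δp = +0.01251)

0.669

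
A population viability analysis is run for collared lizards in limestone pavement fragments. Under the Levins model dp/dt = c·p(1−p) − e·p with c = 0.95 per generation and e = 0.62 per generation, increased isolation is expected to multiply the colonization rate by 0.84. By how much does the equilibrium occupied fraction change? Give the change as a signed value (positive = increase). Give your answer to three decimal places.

-0.124

Before: p* = 1 − 0.62/0.95 = 0.3474.
After the change, c = 0.798, e = 0.62, so p* = 1 − 0.62/0.798 = 0.2231.
Δp* = 0.2231 − 0.3474 = -0.1243.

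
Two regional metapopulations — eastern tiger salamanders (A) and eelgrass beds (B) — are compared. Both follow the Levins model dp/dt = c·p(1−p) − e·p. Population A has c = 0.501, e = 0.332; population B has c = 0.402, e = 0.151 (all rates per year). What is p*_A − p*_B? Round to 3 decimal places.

A: p*_A = 1 − 0.332/0.501 = 0.3373.
B: p*_B = 1 − 0.151/0.402 = 0.6244.
p*_A − p*_B = 0.3373 − 0.6244 = -0.2871.

-0.287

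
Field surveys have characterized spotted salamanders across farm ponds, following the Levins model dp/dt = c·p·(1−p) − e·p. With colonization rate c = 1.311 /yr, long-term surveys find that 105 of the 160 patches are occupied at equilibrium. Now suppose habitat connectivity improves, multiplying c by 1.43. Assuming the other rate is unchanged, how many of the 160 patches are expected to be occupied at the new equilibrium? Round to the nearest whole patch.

Observed p* = 105/160 = 0.65625.
Balance c(1−p*) = e gives e = 1.311×(1 − 0.65625) = 0.45066.
New p* = 1 − e/c = 1 − 0.45066/1.87473 = 0.75961.
Expected occupied = 160 × 0.75961 = 121.54 ≈ 122.

122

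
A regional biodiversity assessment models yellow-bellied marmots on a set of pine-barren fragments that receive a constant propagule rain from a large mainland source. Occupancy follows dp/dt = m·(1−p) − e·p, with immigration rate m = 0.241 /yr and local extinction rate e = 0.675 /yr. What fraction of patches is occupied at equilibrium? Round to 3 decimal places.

0.263

At equilibrium the propagule rain into empty patches balances local extinction: m(1−p*) = e·p*.
p* = m/(m+e) = 0.241/(0.241+0.675) = 0.241/0.9160 = 0.2631.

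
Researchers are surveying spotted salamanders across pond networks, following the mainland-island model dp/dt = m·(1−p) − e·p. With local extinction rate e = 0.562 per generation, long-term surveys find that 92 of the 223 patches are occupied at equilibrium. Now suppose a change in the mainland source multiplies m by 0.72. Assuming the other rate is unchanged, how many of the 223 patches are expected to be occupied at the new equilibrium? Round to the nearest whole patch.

Observed p* = 92/223 = 0.41256.
Balance m(1−p*) = e·p* gives m = e·p*/(1−p*) = 0.562×0.41256/0.58744 = 0.39469.
New p* = m/(m+e) = 0.28418/(0.28418+0.56200) = 0.33584.
Expected occupied = 223 × 0.33584 = 74.89 ≈ 75.

75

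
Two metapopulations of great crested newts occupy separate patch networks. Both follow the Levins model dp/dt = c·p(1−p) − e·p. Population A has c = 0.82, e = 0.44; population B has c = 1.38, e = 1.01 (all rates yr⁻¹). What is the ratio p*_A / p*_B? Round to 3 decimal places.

A: p*_A = 1 − 0.44/0.82 = 0.4634.
B: p*_B = 1 − 1.01/1.38 = 0.2681.
p*_A / p*_B = 0.4634/0.2681 = 1.7284.

1.728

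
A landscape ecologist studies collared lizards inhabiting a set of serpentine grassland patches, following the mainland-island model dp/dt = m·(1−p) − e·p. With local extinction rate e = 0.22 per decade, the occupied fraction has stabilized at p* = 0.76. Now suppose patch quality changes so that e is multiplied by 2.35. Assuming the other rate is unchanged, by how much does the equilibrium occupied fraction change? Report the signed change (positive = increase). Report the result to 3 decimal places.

Balance m(1−p*) = e·p* gives m = e·p*/(1−p*) = 0.22×0.76000/0.24000 = 0.69667.
New p* = m/(m+e) = 0.69667/(0.69667+0.51700) = 0.57402.
Δp* = 0.57402 − 0.76000 = -0.18598.

-0.186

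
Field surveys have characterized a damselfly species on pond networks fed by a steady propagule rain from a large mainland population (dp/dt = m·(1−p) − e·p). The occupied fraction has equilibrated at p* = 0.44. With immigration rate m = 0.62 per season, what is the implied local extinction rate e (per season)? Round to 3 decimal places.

0.789

At equilibrium m(1−p*) = e·p*, so e = m(1−p*)/p*.
e = 0.62 × 0.5600 / 0.44 = 0.7891.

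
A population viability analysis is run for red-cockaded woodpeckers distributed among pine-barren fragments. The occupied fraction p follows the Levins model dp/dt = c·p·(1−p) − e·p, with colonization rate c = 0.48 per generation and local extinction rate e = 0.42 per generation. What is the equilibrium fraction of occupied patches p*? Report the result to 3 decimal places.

At equilibrium, colonization balances extinction: c·p*·(1−p*) = e·p*.
So p* = 1 − e/c = 1 − 0.42/0.48 = 1 − 0.8750 = 0.1250.

0.125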